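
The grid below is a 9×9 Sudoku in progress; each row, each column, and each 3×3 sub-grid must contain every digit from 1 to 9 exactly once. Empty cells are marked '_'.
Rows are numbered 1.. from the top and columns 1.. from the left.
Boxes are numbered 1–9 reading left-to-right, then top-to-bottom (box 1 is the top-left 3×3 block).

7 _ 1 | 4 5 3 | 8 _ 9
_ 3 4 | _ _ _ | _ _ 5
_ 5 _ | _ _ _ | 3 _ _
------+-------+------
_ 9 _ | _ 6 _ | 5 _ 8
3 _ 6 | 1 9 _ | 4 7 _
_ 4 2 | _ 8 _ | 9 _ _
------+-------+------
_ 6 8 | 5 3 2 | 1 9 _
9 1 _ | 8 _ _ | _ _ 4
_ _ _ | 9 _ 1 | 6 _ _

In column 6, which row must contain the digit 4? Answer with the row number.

4

Consider where 4 can go in column 6.
row 2, column 6 is out (row 2 already has a 4).
row 3, column 6 is out (box 2 already has a 4).
row 5, column 6 is out (row 5 already has a 4).
row 6, column 6 is out (row 6 already has a 4).
row 8, column 6 is out (row 8 already has a 4).
So the only cell in column 6 that can hold 4 is row 4, column 6.
That is row 4.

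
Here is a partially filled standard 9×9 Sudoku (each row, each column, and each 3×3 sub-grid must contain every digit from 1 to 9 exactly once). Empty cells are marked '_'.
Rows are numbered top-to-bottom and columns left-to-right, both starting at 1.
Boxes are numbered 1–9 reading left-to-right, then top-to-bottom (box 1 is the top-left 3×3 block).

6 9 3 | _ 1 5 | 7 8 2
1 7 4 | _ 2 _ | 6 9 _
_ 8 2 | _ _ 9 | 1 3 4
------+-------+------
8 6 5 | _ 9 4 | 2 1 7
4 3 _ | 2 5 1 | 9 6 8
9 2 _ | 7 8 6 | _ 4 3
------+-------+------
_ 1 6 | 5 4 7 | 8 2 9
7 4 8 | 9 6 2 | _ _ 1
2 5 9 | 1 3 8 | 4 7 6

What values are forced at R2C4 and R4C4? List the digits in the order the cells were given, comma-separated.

For R2C4:
  Consider where 8 can go in column 4.
  R1C4 is out (row 1 already has a 8).
  R3C4 is out (row 3 already has a 8).
  R4C4 is out (row 4 already has a 8).
  So the only cell in column 4 that can hold 8 is R2C4.
  So R2C4 = 8.
For R4C4:
  Row 4 already contains {1, 2, 4, 5, 6, 7, 8, 9}.
  Column 4 already contains {1, 2, 5, 7, 9}.
  Its 3×3 block (box 5) already contains {1, 2, 4, 5, 6, 7, 8, 9}.
  The only value from 1–9 not eliminated is 3, so R4C4 = 3.

8,3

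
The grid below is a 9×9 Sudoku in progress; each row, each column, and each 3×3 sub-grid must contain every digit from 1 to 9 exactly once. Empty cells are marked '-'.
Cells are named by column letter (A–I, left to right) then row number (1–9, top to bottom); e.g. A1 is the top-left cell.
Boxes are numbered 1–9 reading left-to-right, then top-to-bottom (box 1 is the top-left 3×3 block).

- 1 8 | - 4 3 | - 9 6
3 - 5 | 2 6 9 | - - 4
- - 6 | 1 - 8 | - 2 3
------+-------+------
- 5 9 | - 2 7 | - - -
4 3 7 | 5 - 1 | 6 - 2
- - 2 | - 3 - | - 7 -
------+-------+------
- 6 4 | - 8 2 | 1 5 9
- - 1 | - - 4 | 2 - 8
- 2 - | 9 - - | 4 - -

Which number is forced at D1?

Row 1 already contains {1, 3, 4, 6, 8, 9}.
Column D already contains {1, 2, 5, 9}.
Its 3×3 block (box 2) already contains {1, 2, 3, 4, 6, 8, 9}.
The only value from 1–9 not eliminated is 7, so D1 = 7.

7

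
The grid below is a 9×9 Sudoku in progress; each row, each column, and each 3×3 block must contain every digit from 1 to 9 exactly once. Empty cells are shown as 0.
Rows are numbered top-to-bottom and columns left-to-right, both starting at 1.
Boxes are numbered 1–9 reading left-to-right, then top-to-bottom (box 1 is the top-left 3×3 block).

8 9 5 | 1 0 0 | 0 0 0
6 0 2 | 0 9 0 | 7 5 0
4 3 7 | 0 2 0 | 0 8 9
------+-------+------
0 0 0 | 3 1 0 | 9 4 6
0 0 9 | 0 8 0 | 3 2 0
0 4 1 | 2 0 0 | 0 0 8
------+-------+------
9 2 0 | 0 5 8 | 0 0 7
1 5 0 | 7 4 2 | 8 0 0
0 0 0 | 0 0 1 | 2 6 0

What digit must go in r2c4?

8

Cell r2c4 itself could take any of {4, 8} by direct elimination.
Consider where 8 can go in row 2.
r2c2 is out (box 1 already has a 8).
r2c6 is out (column 6 already has a 8).
r2c9 is out (column 9 already has a 8).
So the only cell in row 2 that can hold 8 is r2c4.
Therefore r2c4 = 8.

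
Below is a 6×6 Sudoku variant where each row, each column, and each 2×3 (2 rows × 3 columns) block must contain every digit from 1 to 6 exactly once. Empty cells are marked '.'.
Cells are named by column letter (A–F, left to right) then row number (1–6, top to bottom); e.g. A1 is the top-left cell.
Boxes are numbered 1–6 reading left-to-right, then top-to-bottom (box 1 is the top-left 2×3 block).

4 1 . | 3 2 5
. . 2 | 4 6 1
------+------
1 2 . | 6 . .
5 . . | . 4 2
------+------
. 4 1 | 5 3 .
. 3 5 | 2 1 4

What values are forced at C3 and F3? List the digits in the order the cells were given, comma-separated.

For C3:
  Consider where 4 can go in box 3.
  B4 is out (row 4 already has a 4).
  C4 is out (row 4 already has a 4).
  So the only cell in box 3 that can hold 4 is C3.
  So C3 = 4.
For F3:
  Row 3 already contains {1, 2, 6}.
  Column F already contains {1, 2, 4, 5}.
  Its 2×3 block (box 4) already contains {2, 4, 6}.
  The only value from 1–6 not eliminated is 3, so F3 = 3.

4,3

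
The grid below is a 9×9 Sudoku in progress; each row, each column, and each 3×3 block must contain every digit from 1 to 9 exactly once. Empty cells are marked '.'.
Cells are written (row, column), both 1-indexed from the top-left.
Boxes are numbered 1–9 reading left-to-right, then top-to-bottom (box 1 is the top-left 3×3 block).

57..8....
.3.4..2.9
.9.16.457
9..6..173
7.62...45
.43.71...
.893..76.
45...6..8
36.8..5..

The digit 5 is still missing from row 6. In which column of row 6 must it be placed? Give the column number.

Consider where 5 can go in row 6.
(6,1) is out (column 1 already has a 5).
(6,7) is out (column 7 already has a 5).
(6,8) is out (column 8 already has a 5).
(6,9) is out (column 9 already has a 5).
So the only cell in row 6 that can hold 5 is (6,4).
That is column 4.

4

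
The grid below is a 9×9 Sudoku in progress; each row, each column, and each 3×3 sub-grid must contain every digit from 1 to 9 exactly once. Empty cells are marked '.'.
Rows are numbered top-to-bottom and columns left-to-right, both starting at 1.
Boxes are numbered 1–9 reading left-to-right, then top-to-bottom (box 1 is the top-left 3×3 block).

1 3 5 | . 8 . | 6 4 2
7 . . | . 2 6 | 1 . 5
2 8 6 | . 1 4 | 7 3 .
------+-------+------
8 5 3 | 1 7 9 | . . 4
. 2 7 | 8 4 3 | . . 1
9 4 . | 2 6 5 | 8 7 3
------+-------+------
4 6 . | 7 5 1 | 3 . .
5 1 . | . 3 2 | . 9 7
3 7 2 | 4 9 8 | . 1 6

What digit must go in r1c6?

7

Row 1 already contains {1, 2, 3, 4, 5, 6, 8}.
Column 6 already contains {1, 2, 3, 4, 5, 6, 8, 9}.
Its 3×3 block (box 2) already contains {1, 2, 4, 6, 8}.
The only value from 1–9 not eliminated is 7, so r1c6 = 7.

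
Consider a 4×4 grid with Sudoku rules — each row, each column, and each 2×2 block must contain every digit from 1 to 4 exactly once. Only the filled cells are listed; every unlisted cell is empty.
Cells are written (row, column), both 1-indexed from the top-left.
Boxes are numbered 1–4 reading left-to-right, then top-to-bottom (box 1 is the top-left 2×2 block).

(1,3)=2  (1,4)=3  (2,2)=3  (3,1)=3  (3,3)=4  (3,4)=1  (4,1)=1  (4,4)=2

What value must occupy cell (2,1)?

Cell (2,1) itself could take any of {2, 4} by direct elimination.
Consider where 2 can go in column 1.
(1,1) is out (row 1 already has a 2).
So the only cell in column 1 that can hold 2 is (2,1).
Therefore (2,1) = 2.

2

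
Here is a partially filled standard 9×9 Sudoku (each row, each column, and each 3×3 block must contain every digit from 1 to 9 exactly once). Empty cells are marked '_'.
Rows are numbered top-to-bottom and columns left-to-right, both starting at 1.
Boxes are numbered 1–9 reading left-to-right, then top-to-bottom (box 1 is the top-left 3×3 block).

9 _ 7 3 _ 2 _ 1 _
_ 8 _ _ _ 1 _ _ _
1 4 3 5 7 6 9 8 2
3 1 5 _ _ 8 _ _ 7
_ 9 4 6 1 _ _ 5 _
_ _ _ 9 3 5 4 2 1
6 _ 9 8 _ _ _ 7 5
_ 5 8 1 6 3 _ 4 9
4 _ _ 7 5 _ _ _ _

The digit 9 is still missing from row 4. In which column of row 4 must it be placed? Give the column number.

8

Consider where 9 can go in row 4.
R4C4 is out (column 4 already has a 9).
R4C5 is out (box 5 already has a 9).
R4C7 is out (column 7 already has a 9).
So the only cell in row 4 that can hold 9 is R4C8.
That is column 8.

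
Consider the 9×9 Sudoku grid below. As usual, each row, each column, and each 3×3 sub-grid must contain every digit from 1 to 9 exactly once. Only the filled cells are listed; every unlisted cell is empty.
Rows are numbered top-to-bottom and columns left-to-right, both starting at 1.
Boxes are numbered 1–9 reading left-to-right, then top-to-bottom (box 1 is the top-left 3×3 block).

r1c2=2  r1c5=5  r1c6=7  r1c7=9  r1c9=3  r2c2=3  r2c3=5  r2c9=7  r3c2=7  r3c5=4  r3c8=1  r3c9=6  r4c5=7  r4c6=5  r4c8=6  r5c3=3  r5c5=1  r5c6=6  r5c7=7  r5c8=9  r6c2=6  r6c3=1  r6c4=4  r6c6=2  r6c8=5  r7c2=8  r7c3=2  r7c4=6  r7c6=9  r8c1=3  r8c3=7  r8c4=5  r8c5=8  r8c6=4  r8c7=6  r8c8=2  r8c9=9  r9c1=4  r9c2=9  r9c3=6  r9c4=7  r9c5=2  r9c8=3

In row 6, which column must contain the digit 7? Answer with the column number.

1

Consider where 7 can go in row 6.
r6c5 is out (column 5 already has a 7).
r6c7 is out (column 7 already has a 7).
r6c9 is out (column 9 already has a 7).
So the only cell in row 6 that can hold 7 is r6c1.
That is column 1.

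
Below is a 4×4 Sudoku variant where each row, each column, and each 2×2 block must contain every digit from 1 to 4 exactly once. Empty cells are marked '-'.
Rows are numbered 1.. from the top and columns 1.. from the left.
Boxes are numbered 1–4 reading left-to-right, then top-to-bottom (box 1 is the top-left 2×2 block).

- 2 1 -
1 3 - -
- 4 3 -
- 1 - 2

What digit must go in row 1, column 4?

3

Cell row 1, column 4 itself could take any of {3, 4} by direct elimination.
Consider where 3 can go in box 2.
row 2, column 3 is out (row 2 already has a 3).
row 2, column 4 is out (row 2 already has a 3).
So the only cell in box 2 that can hold 3 is row 1, column 4.
Therefore row 1, column 4 = 3.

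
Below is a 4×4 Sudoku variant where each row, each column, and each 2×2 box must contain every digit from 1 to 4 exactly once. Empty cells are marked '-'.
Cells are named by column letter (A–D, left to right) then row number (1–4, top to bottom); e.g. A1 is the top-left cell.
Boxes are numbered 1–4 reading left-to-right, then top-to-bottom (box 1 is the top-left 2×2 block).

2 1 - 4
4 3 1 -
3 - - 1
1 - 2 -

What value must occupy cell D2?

Row 2 already contains {1, 3, 4}.
Column D already contains {1, 4}.
Its 2×2 block (box 2) already contains {1, 4}.
The only value from 1–4 not eliminated is 2, so D2 = 2.

2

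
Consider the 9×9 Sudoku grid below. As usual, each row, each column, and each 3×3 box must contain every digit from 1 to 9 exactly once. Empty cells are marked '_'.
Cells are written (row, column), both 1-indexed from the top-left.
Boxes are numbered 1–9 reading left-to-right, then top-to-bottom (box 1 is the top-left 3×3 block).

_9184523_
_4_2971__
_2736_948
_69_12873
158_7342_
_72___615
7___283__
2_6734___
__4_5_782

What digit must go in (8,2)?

8

Cell (8,2) itself could take any of {1, 8} by direct elimination.
Consider where 8 can go in column 2.
(7,2) is out (row 7 already has a 8).
(9,2) is out (row 9 already has a 8).
So the only cell in column 2 that can hold 8 is (8,2).
Therefore (8,2) = 8.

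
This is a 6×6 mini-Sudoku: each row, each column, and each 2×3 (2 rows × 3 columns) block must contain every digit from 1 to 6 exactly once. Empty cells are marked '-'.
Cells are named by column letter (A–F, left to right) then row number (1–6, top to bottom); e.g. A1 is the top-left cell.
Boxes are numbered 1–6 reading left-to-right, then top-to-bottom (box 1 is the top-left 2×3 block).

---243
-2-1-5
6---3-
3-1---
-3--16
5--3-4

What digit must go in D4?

Cell D4 itself could take any of {4, 5, 6} by direct elimination.
Consider where 6 can go in column D.
D3 is out (row 3 already has a 6).
D5 is out (row 5 already has a 6).
So the only cell in column D that can hold 6 is D4.
Therefore D4 = 6.

6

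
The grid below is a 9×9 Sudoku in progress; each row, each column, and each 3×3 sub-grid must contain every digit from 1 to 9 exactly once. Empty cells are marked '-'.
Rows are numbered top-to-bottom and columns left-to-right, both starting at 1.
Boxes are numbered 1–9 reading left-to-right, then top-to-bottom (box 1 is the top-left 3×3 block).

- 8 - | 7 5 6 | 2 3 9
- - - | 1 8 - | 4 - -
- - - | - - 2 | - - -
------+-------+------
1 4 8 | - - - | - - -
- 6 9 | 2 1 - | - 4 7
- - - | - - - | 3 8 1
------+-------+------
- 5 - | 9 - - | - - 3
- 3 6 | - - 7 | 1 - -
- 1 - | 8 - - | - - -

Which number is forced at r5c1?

Cell r5c1 itself could take any of {3, 5} by direct elimination.
Consider where 3 can go in box 4.
r6c1 is out (row 6 already has a 3).
r6c2 is out (row 6 already has a 3).
r6c3 is out (row 6 already has a 3).
So the only cell in box 4 that can hold 3 is r5c1.
Therefore r5c1 = 3.

3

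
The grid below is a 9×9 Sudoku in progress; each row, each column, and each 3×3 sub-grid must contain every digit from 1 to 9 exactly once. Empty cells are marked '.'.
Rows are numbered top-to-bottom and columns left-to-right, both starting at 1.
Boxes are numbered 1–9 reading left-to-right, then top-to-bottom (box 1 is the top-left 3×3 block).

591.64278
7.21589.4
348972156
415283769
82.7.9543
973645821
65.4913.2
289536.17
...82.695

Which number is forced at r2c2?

Row 2 already contains {1, 2, 4, 5, 7, 8, 9}.
Column 2 already contains {1, 2, 4, 5, 7, 8, 9}.
Its 3×3 block (box 1) already contains {1, 2, 3, 4, 5, 7, 8, 9}.
The only value from 1–9 not eliminated is 6, so r2c2 = 6.

6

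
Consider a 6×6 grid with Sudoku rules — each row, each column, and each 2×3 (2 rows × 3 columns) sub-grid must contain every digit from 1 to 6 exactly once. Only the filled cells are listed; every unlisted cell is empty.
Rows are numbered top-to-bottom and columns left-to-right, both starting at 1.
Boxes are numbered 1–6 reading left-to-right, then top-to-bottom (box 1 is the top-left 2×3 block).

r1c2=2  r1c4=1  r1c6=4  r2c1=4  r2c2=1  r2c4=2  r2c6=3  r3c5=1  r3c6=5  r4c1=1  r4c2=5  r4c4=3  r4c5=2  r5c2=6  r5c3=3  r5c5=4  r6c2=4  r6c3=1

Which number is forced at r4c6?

Row 4 already contains {1, 2, 3, 5}.
Column 6 already contains {3, 4, 5}.
Its 2×3 block (box 4) already contains {1, 2, 3, 5}.
The only value from 1–6 not eliminated is 6, so r4c6 = 6.

6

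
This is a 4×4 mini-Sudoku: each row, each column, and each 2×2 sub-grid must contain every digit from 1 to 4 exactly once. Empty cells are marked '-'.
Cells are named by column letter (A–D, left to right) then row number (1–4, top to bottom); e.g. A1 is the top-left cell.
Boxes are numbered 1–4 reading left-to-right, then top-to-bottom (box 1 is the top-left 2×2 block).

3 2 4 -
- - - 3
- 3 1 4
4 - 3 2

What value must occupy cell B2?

4

Cell B2 itself could take any of {1, 4} by direct elimination.
Consider where 4 can go in row 2.
A2 is out (column A already has a 4).
C2 is out (column C already has a 4).
So the only cell in row 2 that can hold 4 is B2.
Therefore B2 = 4.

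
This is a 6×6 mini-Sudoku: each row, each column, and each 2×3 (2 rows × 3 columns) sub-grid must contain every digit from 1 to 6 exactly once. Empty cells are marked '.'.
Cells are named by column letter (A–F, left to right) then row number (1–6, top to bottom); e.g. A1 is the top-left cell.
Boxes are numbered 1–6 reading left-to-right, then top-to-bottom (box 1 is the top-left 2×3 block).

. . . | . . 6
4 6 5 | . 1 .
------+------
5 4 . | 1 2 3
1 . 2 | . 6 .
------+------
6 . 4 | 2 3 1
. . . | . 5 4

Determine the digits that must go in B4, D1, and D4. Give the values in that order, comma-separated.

3,5,4

For B4:
  Row 4 already contains {1, 2, 6}.
  Column B already contains {4, 6}.
  Its 2×3 block (box 3) already contains {1, 2, 4, 5}.
  The only value from 1–6 not eliminated is 3, so B4 = 3.
For D1:
  Consider where 5 can go in box 2.
  E1 is out (column E already has a 5).
  D2 is out (row 2 already has a 5).
  F2 is out (row 2 already has a 5).
  So the only cell in box 2 that can hold 5 is D1.
  So D1 = 5.
For D4:
  Consider where 4 can go in box 4.
  F4 is out (column F already has a 4).
  So the only cell in box 4 that can hold 4 is D4.
  So D4 = 4.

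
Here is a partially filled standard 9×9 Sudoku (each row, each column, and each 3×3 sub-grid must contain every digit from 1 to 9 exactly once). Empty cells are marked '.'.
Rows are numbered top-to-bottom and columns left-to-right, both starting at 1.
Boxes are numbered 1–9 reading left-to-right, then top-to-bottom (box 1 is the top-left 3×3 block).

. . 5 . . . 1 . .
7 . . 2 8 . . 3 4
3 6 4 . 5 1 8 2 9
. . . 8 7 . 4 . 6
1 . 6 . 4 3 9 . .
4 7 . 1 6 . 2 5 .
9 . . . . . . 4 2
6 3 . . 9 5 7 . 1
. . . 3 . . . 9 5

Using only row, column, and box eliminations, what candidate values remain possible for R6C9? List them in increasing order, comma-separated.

3,8

Row 6 already contains {1, 2, 4, 5, 6, 7}.
Column 9 already contains {1, 2, 4, 5, 6, 9}.
Its 3×3 block (box 6) already contains {2, 4, 5, 6, 9}.
Removing those from 1–9 leaves {3, 8} as the candidates for R6C9.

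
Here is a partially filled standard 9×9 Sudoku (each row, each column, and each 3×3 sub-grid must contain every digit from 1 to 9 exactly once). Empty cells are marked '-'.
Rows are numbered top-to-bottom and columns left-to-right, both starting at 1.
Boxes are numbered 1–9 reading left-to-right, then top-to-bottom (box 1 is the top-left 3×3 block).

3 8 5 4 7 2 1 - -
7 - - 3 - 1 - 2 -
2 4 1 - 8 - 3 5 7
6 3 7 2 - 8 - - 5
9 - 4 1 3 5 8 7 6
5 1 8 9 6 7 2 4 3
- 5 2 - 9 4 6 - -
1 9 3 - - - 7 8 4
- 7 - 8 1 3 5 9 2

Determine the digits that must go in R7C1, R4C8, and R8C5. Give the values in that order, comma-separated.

For R7C1:
  Row 7 already contains {2, 4, 5, 6, 9}.
  Column 1 already contains {1, 2, 3, 5, 6, 7, 9}.
  Its 3×3 block (box 7) already contains {1, 2, 3, 5, 7, 9}.
  The only value from 1–9 not eliminated is 8, so R7C1 = 8.
For R4C8:
  Row 4 already contains {2, 3, 5, 6, 7, 8}.
  Column 8 already contains {2, 4, 5, 7, 8, 9}.
  Its 3×3 block (box 6) already contains {2, 3, 4, 5, 6, 7, 8}.
  The only value from 1–9 not eliminated is 1, so R4C8 = 1.
For R8C5:
  Consider where 2 can go in column 5.
  R2C5 is out (row 2 already has a 2).
  R4C5 is out (row 4 already has a 2).
  So the only cell in column 5 that can hold 2 is R8C5.
  So R8C5 = 2.

8,1,2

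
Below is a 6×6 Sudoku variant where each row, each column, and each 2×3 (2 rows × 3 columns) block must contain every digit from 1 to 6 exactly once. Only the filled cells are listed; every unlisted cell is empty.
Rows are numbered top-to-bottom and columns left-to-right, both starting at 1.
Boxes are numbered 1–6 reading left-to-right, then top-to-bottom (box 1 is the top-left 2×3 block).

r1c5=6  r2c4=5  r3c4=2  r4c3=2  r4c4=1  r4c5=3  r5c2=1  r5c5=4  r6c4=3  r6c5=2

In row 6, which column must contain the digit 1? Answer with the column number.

6

Consider where 1 can go in row 6.
r6c1 is out (box 5 already has a 1).
r6c2 is out (column 2 already has a 1).
r6c3 is out (box 5 already has a 1).
So the only cell in row 6 that can hold 1 is r6c6.
That is column 6.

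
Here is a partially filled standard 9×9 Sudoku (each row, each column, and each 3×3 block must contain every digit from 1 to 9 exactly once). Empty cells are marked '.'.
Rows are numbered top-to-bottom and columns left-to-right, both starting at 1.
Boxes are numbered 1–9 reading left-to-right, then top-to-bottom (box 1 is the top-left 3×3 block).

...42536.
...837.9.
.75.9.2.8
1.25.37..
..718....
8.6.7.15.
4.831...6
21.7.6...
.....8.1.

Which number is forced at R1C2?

8

Cell R1C2 itself could take any of {8, 9} by direct elimination.
Consider where 8 can go in column 2.
R2C2 is out (row 2 already has a 8). R4C2 is out (box 4 already has a 8). R5C2 is out (row 5 already has a 8). R6C2 is out (row 6 already has a 8). The remaining empty cells in column 2 are similarly blocked.
So the only cell in column 2 that can hold 8 is R1C2.
Therefore R1C2 = 8.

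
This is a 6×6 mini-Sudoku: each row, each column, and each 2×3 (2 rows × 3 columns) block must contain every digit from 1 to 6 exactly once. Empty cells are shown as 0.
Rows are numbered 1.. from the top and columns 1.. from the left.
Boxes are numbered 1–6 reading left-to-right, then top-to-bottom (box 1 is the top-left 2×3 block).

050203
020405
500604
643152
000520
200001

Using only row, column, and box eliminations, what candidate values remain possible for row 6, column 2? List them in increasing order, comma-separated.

Row 6 already contains {1, 2}.
Column 2 already contains {2, 4, 5}.
Its 2×3 block (box 5) already contains {2}.
Removing those from 1–6 leaves {3, 6} as the candidates for row 6, column 2.

3,6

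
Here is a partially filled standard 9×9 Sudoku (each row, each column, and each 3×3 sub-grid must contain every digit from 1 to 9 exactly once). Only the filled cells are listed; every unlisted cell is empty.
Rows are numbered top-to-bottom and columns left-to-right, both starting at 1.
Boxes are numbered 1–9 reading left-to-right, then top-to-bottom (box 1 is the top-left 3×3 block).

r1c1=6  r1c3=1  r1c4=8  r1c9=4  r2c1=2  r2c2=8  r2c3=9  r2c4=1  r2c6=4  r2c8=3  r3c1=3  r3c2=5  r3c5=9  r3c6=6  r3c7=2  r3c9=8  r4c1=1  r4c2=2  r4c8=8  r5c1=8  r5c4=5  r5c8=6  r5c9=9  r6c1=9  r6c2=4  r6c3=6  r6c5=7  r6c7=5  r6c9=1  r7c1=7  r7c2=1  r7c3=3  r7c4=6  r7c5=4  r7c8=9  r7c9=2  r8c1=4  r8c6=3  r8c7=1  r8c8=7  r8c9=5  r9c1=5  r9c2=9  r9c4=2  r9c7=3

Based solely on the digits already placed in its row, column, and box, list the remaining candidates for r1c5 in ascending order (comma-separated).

2,3,5

Row 1 already contains {1, 4, 6, 8}.
Column 5 already contains {4, 7, 9}.
Its 3×3 block (box 2) already contains {1, 4, 6, 8, 9}.
Removing those from 1–9 leaves {2, 3, 5} as the candidates for r1c5.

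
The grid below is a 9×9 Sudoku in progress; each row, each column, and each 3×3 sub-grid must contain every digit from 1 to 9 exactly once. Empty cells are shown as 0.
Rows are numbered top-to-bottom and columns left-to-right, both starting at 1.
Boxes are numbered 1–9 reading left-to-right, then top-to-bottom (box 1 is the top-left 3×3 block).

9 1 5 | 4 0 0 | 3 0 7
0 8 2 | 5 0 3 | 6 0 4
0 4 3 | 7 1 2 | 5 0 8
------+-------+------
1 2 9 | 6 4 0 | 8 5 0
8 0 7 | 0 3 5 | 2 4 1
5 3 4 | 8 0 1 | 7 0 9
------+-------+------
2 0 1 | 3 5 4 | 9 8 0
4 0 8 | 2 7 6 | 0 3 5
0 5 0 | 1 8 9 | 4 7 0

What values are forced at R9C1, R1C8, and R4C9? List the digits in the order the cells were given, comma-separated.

3,2,3

For R9C1:
  Consider where 3 can go in column 1.
  R2C1 is out (row 2 already has a 3).
  R3C1 is out (row 3 already has a 3).
  So the only cell in column 1 that can hold 3 is R9C1.
  So R9C1 = 3.
For R1C8:
  Row 1 already contains {1, 3, 4, 5, 7, 9}.
  Column 8 already contains {3, 4, 5, 7, 8}.
  Its 3×3 block (box 3) already contains {3, 4, 5, 6, 7, 8}.
  The only value from 1–9 not eliminated is 2, so R1C8 = 2.
For R4C9:
  Row 4 already contains {1, 2, 4, 5, 6, 8, 9}.
  Column 9 already contains {1, 4, 5, 7, 8, 9}.
  Its 3×3 block (box 6) already contains {1, 2, 4, 5, 7, 8, 9}.
  The only value from 1–9 not eliminated is 3, so R4C9 = 3.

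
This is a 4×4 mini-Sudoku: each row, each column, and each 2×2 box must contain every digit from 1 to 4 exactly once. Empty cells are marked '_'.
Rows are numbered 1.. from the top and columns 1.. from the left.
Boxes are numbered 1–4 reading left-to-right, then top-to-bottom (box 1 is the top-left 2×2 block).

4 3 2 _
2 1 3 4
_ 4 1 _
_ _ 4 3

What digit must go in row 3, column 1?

3

Row 3 already contains {1, 4}.
Column 1 already contains {2, 4}.
Its 2×2 block (box 3) already contains {4}.
The only value from 1–4 not eliminated is 3, so row 3, column 1 = 3.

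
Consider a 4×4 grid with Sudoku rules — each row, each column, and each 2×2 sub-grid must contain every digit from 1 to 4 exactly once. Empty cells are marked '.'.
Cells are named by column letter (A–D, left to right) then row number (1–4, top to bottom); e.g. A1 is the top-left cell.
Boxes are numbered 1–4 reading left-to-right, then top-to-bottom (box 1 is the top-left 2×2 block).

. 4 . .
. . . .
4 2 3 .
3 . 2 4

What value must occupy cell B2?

Cell B2 itself could take any of {1, 3} by direct elimination.
Consider where 3 can go in box 1.
A1 is out (column A already has a 3).
A2 is out (column A already has a 3).
So the only cell in box 1 that can hold 3 is B2.
Therefore B2 = 3.

3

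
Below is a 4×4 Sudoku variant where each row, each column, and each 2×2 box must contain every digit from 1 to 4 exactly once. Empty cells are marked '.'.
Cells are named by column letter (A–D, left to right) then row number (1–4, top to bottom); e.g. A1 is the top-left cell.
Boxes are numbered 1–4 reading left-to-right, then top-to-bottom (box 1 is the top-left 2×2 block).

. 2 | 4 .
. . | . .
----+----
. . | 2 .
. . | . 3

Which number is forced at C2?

Cell C2 itself could take any of {1, 3} by direct elimination.
Consider where 3 can go in column C.
C4 is out (row 4 already has a 3).
So the only cell in column C that can hold 3 is C2.
Therefore C2 = 3.

3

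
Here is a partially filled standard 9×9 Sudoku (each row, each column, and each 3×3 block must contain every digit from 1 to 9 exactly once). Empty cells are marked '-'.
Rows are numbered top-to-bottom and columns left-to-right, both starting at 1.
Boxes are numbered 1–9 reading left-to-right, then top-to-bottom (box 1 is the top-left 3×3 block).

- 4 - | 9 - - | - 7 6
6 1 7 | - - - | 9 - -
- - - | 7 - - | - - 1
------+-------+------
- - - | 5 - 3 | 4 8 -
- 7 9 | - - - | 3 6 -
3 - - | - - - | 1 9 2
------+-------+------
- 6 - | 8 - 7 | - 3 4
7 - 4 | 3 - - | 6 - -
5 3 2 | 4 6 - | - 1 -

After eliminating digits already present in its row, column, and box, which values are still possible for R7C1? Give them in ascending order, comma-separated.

Row 7 already contains {3, 4, 6, 7, 8}.
Column 1 already contains {3, 5, 6, 7}.
Its 3×3 block (box 7) already contains {2, 3, 4, 5, 6, 7}.
Removing those from 1–9 leaves {1, 9} as the candidates for R7C1.

1,9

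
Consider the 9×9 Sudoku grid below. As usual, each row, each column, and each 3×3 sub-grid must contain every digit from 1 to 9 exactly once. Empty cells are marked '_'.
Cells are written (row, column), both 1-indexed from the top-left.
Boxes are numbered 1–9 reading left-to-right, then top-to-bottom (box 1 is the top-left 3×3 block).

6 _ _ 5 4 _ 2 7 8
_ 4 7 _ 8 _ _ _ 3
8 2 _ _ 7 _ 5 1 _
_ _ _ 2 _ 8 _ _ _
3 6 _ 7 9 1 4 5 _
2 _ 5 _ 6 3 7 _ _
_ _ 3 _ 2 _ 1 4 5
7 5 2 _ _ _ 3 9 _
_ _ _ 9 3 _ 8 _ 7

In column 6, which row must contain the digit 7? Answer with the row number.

Consider where 7 can go in column 6.
(1,6) is out (row 1 already has a 7).
(2,6) is out (row 2 already has a 7).
(3,6) is out (row 3 already has a 7).
(8,6) is out (row 8 already has a 7).
(9,6) is out (row 9 already has a 7).
So the only cell in column 6 that can hold 7 is (7,6).
That is row 7.

7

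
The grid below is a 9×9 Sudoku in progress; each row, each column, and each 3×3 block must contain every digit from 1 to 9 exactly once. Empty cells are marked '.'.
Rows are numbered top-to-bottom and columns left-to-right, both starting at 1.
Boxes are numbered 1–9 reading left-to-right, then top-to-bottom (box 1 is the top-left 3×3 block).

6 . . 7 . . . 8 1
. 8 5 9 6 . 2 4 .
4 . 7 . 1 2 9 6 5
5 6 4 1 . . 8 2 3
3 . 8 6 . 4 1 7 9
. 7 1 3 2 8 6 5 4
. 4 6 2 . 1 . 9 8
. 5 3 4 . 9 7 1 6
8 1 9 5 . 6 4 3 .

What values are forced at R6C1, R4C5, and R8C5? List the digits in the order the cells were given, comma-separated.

9,9,8

For R6C1:
  Row 6 already contains {1, 2, 3, 4, 5, 6, 7, 8}.
  Column 1 already contains {3, 4, 5, 6, 8}.
  Its 3×3 block (box 4) already contains {1, 3, 4, 5, 6, 7, 8}.
  The only value from 1–9 not eliminated is 9, so R6C1 = 9.
For R4C5:
  Consider where 9 can go in column 5.
  R1C5 is out (box 2 already has a 9).
  R5C5 is out (row 5 already has a 9).
  R7C5 is out (row 7 already has a 9).
  R8C5 is out (row 8 already has a 9).
  R9C5 is out (row 9 already has a 9).
  So the only cell in column 5 that can hold 9 is R4C5.
  So R4C5 = 9.
For R8C5:
  Row 8 already contains {1, 3, 4, 5, 6, 7, 9}.
  Column 5 already contains {1, 2, 6}.
  Its 3×3 block (box 8) already contains {1, 2, 4, 5, 6, 9}.
  The only value from 1–9 not eliminated is 8, so R8C5 = 8.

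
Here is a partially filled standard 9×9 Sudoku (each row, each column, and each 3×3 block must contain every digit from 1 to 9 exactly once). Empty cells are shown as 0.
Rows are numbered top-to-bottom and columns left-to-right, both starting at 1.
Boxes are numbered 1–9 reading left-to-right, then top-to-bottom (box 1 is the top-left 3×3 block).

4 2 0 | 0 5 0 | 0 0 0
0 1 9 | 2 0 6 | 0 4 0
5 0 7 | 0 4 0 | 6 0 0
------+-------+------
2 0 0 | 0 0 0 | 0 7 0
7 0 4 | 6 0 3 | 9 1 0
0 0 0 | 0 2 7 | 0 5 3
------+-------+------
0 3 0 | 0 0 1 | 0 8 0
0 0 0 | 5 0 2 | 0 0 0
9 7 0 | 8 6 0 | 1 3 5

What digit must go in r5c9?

2

Cell r5c9 itself could take any of {2, 8} by direct elimination.
Consider where 2 can go in box 6.
r4c7 is out (row 4 already has a 2).
r4c9 is out (row 4 already has a 2).
r6c7 is out (row 6 already has a 2).
So the only cell in box 6 that can hold 2 is r5c9.
Therefore r5c9 = 2.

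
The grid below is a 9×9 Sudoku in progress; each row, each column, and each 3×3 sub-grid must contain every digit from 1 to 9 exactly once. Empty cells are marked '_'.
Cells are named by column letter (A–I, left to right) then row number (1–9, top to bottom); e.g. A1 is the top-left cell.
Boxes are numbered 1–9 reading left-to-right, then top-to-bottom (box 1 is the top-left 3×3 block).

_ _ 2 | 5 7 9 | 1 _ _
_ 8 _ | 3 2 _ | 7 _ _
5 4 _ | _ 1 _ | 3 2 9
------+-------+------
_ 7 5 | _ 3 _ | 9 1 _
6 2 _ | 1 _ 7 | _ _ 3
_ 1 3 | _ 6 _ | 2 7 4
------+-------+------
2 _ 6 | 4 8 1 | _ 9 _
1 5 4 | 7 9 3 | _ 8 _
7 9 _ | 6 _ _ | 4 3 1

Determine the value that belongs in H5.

Row 5 already contains {1, 2, 3, 6, 7}.
Column H already contains {1, 2, 3, 7, 8, 9}.
Its 3×3 block (box 6) already contains {1, 2, 3, 4, 7, 9}.
The only value from 1–9 not eliminated is 5, so H5 = 5.

5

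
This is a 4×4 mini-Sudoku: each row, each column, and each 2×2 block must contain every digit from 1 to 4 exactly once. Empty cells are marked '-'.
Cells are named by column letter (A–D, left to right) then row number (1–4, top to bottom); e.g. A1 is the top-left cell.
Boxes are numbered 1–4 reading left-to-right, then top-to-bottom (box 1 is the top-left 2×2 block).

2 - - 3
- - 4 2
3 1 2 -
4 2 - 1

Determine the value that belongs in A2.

1

Row 2 already contains {2, 4}.
Column A already contains {2, 3, 4}.
Its 2×2 block (box 1) already contains {2}.
The only value from 1–4 not eliminated is 1, so A2 = 1.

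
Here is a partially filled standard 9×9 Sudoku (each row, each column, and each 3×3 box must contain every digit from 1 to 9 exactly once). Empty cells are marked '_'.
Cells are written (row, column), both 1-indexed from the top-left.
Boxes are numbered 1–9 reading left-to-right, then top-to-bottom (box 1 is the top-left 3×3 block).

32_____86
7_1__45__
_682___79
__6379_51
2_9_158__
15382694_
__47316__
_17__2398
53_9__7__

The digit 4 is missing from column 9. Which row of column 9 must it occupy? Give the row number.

Consider where 4 can go in column 9.
(2,9) is out (row 2 already has a 4).
(5,9) is out (box 6 already has a 4).
(6,9) is out (row 6 already has a 4).
(7,9) is out (row 7 already has a 4).
So the only cell in column 9 that can hold 4 is (9,9).
That is row 9.

9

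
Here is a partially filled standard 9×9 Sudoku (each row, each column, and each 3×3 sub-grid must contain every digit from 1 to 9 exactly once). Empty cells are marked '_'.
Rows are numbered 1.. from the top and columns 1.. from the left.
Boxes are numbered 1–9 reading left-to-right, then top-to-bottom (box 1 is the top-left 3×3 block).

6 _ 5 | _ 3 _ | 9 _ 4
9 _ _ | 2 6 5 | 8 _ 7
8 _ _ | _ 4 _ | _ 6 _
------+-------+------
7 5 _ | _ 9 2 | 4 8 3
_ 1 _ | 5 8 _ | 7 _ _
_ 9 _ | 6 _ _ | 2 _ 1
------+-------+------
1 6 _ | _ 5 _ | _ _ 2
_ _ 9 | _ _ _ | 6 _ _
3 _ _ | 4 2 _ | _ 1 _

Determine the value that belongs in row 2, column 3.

1

Cell row 2, column 3 itself could take any of {1, 3, 4} by direct elimination.
Consider where 1 can go in row 2.
row 2, column 2 is out (column 2 already has a 1).
row 2, column 8 is out (column 8 already has a 1).
So the only cell in row 2 that can hold 1 is row 2, column 3.
Therefore row 2, column 3 = 1.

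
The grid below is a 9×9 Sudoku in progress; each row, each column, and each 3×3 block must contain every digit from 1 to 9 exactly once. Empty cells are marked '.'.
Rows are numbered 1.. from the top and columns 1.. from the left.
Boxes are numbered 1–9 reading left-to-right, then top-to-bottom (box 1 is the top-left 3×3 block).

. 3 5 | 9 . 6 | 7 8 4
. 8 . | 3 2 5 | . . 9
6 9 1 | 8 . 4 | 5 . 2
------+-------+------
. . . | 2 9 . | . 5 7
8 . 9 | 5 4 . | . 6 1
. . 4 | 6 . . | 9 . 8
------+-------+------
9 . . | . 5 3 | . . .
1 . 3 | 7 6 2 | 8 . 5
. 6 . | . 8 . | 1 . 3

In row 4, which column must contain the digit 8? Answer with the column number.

Consider where 8 can go in row 4.
row 4, column 1 is out (column 1 already has a 8).
row 4, column 2 is out (column 2 already has a 8).
row 4, column 3 is out (box 4 already has a 8).
row 4, column 7 is out (column 7 already has a 8).
So the only cell in row 4 that can hold 8 is row 4, column 6.
That is column 6.

6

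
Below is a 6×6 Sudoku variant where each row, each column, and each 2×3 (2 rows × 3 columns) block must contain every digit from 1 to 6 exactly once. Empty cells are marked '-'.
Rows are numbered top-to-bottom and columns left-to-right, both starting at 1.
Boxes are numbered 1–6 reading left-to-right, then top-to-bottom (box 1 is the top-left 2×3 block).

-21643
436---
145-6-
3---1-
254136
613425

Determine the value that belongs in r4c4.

5

Cell r4c4 itself could take any of {2, 5} by direct elimination.
Consider where 5 can go in row 4.
r4c2 is out (column 2 already has a 5).
r4c3 is out (column 3 already has a 5).
r4c6 is out (column 6 already has a 5).
So the only cell in row 4 that can hold 5 is r4c4.
Therefore r4c4 = 5.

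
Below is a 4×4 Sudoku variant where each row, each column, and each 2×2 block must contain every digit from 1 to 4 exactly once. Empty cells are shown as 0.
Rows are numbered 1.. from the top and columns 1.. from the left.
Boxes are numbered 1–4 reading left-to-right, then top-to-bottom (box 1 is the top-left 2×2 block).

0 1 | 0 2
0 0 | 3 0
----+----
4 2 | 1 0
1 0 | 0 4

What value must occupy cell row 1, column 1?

3

Row 1 already contains {1, 2}.
Column 1 already contains {1, 4}.
Its 2×2 block (box 1) already contains {1}.
The only value from 1–4 not eliminated is 3, so row 1, column 1 = 3.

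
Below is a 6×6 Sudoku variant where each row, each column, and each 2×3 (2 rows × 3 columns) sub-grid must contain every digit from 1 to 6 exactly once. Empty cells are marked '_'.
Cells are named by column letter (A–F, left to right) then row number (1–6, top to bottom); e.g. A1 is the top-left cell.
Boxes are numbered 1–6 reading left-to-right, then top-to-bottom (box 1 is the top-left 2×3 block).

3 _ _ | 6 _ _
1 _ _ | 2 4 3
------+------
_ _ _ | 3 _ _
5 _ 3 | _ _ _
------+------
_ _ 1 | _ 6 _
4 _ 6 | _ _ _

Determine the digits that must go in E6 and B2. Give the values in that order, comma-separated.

For E6:
  Consider where 3 can go in column E.
  E1 is out (row 1 already has a 3).
  E3 is out (row 3 already has a 3).
  E4 is out (row 4 already has a 3).
  So the only cell in column E that can hold 3 is E6.
  So E6 = 3.
For B2:
  Consider where 6 can go in row 2.
  C2 is out (column C already has a 6).
  So the only cell in row 2 that can hold 6 is B2.
  So B2 = 6.

3,6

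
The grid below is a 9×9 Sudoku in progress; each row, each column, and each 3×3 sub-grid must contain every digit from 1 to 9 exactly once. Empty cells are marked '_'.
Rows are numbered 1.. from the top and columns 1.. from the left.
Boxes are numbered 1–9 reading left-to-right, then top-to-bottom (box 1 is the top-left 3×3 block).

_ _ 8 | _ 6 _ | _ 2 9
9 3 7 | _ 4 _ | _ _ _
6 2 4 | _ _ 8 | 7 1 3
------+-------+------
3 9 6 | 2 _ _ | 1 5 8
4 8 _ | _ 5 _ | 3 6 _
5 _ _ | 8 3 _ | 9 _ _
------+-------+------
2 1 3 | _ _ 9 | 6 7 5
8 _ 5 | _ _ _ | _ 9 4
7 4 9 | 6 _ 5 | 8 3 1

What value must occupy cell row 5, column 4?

Cell row 5, column 4 itself could take any of {1, 7, 9} by direct elimination.
Consider where 9 can go in box 5.
row 4, column 5 is out (row 4 already has a 9).
row 4, column 6 is out (row 4 already has a 9).
row 5, column 6 is out (column 6 already has a 9).
row 6, column 6 is out (row 6 already has a 9).
So the only cell in box 5 that can hold 9 is row 5, column 4.
Therefore row 5, column 4 = 9.

9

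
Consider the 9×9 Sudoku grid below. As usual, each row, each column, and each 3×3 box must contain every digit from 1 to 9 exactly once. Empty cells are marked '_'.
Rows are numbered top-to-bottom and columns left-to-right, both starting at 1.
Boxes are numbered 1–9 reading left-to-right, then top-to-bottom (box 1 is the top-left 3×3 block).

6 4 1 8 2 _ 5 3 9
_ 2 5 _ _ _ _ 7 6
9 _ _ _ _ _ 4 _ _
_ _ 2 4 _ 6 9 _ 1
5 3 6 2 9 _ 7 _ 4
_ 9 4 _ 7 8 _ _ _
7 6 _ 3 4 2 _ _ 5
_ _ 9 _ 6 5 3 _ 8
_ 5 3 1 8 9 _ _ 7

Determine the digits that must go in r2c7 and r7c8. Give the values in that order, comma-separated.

8,9

For r2c7:
  Consider where 8 can go in column 7.
  r6c7 is out (row 6 already has a 8).
  r7c7 is out (box 9 already has a 8).
  r9c7 is out (row 9 already has a 8).
  So the only cell in column 7 that can hold 8 is r2c7.
  So r2c7 = 8.
For r7c8:
  Consider where 9 can go in box 9.
  r7c7 is out (column 7 already has a 9).
  r8c8 is out (row 8 already has a 9).
  r9c7 is out (row 9 already has a 9).
  r9c8 is out (row 9 already has a 9).
  So the only cell in box 9 that can hold 9 is r7c8.
  So r7c8 = 9.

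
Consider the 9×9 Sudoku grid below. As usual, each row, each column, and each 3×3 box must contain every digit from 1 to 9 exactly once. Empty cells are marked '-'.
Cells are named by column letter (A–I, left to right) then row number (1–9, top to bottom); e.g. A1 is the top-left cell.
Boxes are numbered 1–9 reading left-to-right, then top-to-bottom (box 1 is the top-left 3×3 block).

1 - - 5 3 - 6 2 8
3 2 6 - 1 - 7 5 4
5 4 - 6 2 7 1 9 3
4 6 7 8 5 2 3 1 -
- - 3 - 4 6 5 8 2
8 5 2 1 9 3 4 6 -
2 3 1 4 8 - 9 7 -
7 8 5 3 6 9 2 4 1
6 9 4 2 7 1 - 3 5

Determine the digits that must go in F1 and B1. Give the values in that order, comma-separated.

For F1:
  Row 1 already contains {1, 2, 3, 5, 6, 8}.
  Column F already contains {1, 2, 3, 6, 7, 9}.
  Its 3×3 block (box 2) already contains {1, 2, 3, 5, 6, 7}.
  The only value from 1–9 not eliminated is 4, so F1 = 4.
For B1:
  Row 1 already contains {1, 2, 3, 5, 6, 8}.
  Column B already contains {2, 3, 4, 5, 6, 8, 9}.
  Its 3×3 block (box 1) already contains {1, 2, 3, 4, 5, 6}.
  The only value from 1–9 not eliminated is 7, so B1 = 7.

4,7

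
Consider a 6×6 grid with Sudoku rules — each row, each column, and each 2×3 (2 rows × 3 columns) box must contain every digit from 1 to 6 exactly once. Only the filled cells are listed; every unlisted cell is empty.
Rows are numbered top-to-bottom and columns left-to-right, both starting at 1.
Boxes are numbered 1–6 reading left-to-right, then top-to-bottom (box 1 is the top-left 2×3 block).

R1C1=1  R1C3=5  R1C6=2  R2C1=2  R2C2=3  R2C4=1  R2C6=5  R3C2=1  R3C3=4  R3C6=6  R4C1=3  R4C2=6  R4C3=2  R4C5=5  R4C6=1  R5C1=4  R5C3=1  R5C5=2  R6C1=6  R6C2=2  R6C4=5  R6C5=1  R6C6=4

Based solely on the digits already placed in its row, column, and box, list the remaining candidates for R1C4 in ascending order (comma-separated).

3,4,6

Row 1 already contains {1, 2, 5}.
Column 4 already contains {1, 5}.
Its 2×3 block (box 2) already contains {1, 2, 5}.
Removing those from 1–6 leaves {3, 4, 6} as the candidates for R1C4.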